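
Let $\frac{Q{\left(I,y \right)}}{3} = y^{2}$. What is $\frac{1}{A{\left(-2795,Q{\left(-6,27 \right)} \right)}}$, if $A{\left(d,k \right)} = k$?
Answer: $\frac{1}{2187} \approx 0.00045725$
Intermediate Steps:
$Q{\left(I,y \right)} = 3 y^{2}$
$\frac{1}{A{\left(-2795,Q{\left(-6,27 \right)} \right)}} = \frac{1}{3 \cdot 27^{2}} = \frac{1}{3 \cdot 729} = \frac{1}{2187}$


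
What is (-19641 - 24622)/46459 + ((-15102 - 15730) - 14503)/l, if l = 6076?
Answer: -339308679/40326412 ≈ -8.4141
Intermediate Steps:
(-19641 - 24622)/46459 + ((-15102 - 15730) - 14503)/l = (-19641 - 24622)/46459 + ((-15102 - 15730) - 14503)/6076 = -44263*1/46459 + (-30832 - 14503)*(1/6076) = -44263/46459 - 45335*1/6076 = -44263/46459 - 45335/6076 = -339308679/40326412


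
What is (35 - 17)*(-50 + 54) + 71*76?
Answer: 5468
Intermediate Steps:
(35 - 17)*(-50 + 54) + 71*76 = 18*4 + 5396 = 72 + 5396 = 5468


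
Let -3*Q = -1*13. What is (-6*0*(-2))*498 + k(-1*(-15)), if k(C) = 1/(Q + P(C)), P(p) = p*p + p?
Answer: 3/733 ≈ 0.0040928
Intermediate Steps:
P(p) = p + p² (P(p) = p² + p = p + p²)
Q = 13/3 (Q = -(-1)*13/3 = -⅓*(-13) = 13/3 ≈ 4.3333)
k(C) = 1/(13/3 + C*(1 + C))
(-6*0*(-2))*498 + k(-1*(-15)) = (-6*0*(-2))*498 + 3/(13 + 3*(-1*(-15))*(1 - 1*(-15))) = (0*(-2))*498 + 3/(13 + 3*15*(1 + 15)) = 0*498 + 3/(13 + 3*15*16) = 0 + 3/(13 + 720) = 0 + 3/733 = 3/733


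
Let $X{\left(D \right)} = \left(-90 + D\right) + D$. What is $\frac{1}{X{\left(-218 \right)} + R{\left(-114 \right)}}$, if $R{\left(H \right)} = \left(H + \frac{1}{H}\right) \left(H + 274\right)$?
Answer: $- \frac{57}{1069742} \approx -5.3284 \cdot 10^{-5}$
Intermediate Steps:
$X{\left(D \right)} = -90 + 2 D$
$R{\left(H \right)} = \left(274 + H\right) \left(H + \frac{1}{H}\right)$ ($R{\left(H \right)} = \left(H + \frac{1}{H}\right) \left(274 + H\right) = \left(274 + H\right) \left(H + \frac{1}{H}\right)$)
$\frac{1}{X{\left(-218 \right)} + R{\left(-114 \right)}} = \frac{1}{\left(-90 + 2 \left(-218\right)\right) + \left(1 + \left(-114\right)^{2} + 274 \left(-114\right) + \frac{274}{-114}\right)} = \frac{1}{\left(-90 - 436\right) + \left(1 + 12996 - 31236 + 274 \left(- \frac{1}{114}\right)\right)} = \frac{1}{-526 + \left(1 + 12996 - 31236 - \frac{137}{57}\right)} = \frac{1}{-526 - \frac{1039760}{57}} = \frac{1}{- \frac{1069742}{57}} = - \frac{57}{1069742}$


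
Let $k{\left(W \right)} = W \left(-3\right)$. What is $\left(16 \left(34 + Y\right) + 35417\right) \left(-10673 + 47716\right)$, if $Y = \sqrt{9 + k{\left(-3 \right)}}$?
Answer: $1332103323 + 1778064 \sqrt{2} \approx 1.3346 \cdot 10^{9}$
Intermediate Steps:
$k{\left(W \right)} = - 3 W$
$Y = 3 \sqrt{2}$ ($Y = \sqrt{9 - -9} = \sqrt{9 + 9} = \sqrt{18} = 3 \sqrt{2} \approx 4.2426$)
$\left(16 \left(34 + Y\right) + 35417\right) \left(-10673 + 47716\right) = \left(16 \left(34 + 3 \sqrt{2}\right) + 35417\right) \left(-10673 + 47716\right) = \left(\left(544 + 48 \sqrt{2}\right) + 35417\right) 37043 = \left(35961 + 48 \sqrt{2}\right) 37043 = 1332103323 + 1778064 \sqrt{2}$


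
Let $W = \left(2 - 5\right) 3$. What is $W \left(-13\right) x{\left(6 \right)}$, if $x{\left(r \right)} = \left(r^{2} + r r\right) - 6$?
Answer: $7722$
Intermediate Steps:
$x{\left(r \right)} = -6 + 2 r^{2}$ ($x{\left(r \right)} = \left(r^{2} + r^{2}\right) - 6 = 2 r^{2} - 6 = -6 + 2 r^{2}$)
$W = -9$ ($W = \left(-3\right) 3 = -9$)
$W \left(-13\right) x{\left(6 \right)} = \left(-9\right) \left(-13\right) \left(-6 + 2 \cdot 6^{2}\right) = 117 \left(-6 + 2 \cdot 36\right) = 117 \left(-6 + 72\right) = 117 \cdot 66 = 7722$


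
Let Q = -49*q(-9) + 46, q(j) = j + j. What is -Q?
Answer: -928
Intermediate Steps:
q(j) = 2*j
Q = 928 (Q = -98*(-9) + 46 = -49*(-18) + 46 = 882 + 46 = 928)
-Q = -1*928 = -928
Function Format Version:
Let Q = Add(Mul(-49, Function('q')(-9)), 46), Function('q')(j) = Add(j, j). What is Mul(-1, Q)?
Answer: -928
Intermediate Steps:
Function('q')(j) = Mul(2, j)
Q = 928 (Q = Add(Mul(-49, Mul(2, -9)), 46) = Add(Mul(-49, -18), 46) = Add(882, 46) = 928)
Mul(-1, Q) = Mul(-1, 928) = -928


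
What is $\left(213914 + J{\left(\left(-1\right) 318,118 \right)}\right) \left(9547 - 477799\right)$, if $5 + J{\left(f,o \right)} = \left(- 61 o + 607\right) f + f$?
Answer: $-1081441573308$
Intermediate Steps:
$J{\left(f,o \right)} = -5 + f + f \left(607 - 61 o\right)$ ($J{\left(f,o \right)} = -5 + \left(\left(- 61 o + 607\right) f + f\right) = -5 + \left(\left(607 - 61 o\right) f + f\right) = -5 + \left(f \left(607 - 61 o\right) + f\right) = -5 + \left(f + f \left(607 - 61 o\right)\right) = -5 + f + f \left(607 - 61 o\right)$)
$\left(213914 + J{\left(\left(-1\right) 318,118 \right)}\right) \left(9547 - 477799\right) = \left(213914 - \left(5 - \left(-608\right) 318 + 61 \left(\left(-1\right) 318\right) 118\right)\right) \left(9547 - 477799\right) = \left(213914 - \left(193349 - 2288964\right)\right) \left(-468252\right) = \left(213914 - -2095615\right) \left(-468252\right) = \left(213914 + 2095615\right) \left(-468252\right) = 2309529 \left(-468252\right) = -1081441573308$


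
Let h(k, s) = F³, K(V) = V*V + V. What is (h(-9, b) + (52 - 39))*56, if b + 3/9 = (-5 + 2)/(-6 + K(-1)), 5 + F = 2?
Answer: -784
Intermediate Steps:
F = -3 (F = -5 + 2 = -3)
K(V) = V + V² (K(V) = V² + V = V + V²)
b = ⅙ (b = -⅓ + (-5 + 2)/(-6 - (1 - 1)) = -⅓ - 3/(-6 - 1*0) = -⅓ - 3/(-6 + 0) = -⅓ - 3/(-6) = -⅓ - 3*(-⅙) = -⅓ + ½ = ⅙ ≈ 0.16667)
h(k, s) = -27 (h(k, s) = (-3)³ = -27)
(h(-9, b) + (52 - 39))*56 = (-27 + (52 - 39))*56 = (-27 + 13)*56 = -14*56 = -784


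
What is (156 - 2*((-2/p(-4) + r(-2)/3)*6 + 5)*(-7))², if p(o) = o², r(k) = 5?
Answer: 505521/4 ≈ 1.2638e+5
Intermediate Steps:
(156 - 2*((-2/p(-4) + r(-2)/3)*6 + 5)*(-7))² = (156 - 2*((-2/((-4)²) + 5/3)*6 + 5)*(-7))² = (156 - 2*((-2/16 + 5*(⅓))*6 + 5)*(-7))² = (156 - 2*((-2*1/16 + 5/3)*6 + 5)*(-7))² = (156 - 2*((-⅛ + 5/3)*6 + 5)*(-7))² = (156 - 2*((37/24)*6 + 5)*(-7))² = (156 - 2*(37/4 + 5)*(-7))² = (156 - 2*57/4*(-7))² = (156 - 57/2*(-7))² = (156 + 399/2)² = (711/2)² = 505521/4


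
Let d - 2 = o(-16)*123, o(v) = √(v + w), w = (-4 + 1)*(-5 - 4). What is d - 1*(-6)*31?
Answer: 188 + 123*√11 ≈ 595.95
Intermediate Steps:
w = 27 (w = -3*(-9) = 27)
o(v) = √(27 + v) (o(v) = √(v + 27) = √(27 + v))
d = 2 + 123*√11 (d = 2 + √(27 - 16)*123 = 2 + √11*123 = 2 + 123*√11 ≈ 409.94)
d - 1*(-6)*31 = (2 + 123*√11) - 1*(-6)*31 = (2 + 123*√11) + 6*31 = (2 + 123*√11) + 186 = 188 + 123*√11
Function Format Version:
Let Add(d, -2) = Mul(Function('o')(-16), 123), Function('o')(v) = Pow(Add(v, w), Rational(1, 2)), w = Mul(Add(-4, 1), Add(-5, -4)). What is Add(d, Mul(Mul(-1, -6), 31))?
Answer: Add(188, Mul(123, Pow(11, Rational(1, 2)))) ≈ 595.95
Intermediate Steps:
w = 27 (w = Mul(-3, -9) = 27)
Function('o')(v) = Pow(Add(27, v), Rational(1, 2)) (Function('o')(v) = Pow(Add(v, 27), Rational(1, 2)) = Pow(Add(27, v), Rational(1, 2)))
d = Add(2, Mul(123, Pow(11, Rational(1, 2)))) (d = Add(2, Mul(Pow(Add(27, -16), Rational(1, 2)), 123)) = Add(2, Mul(Pow(11, Rational(1, 2)), 123)) = Add(2, Mul(123, Pow(11, Rational(1, 2)))) ≈ 409.94)
Add(d, Mul(Mul(-1, -6), 31)) = Add(Add(2, Mul(123, Pow(11, Rational(1, 2)))), Mul(Mul(-1, -6), 31)) = Add(Add(2, Mul(123, Pow(11, Rational(1, 2)))), Mul(6, 31)) = Add(Add(2, Mul(123, Pow(11, Rational(1, 2)))), 186) = Add(188, Mul(123, Pow(11, Rational(1, 2))))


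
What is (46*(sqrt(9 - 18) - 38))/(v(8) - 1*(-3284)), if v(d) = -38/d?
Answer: -6992/13117 + 552*I/13117 ≈ -0.53305 + 0.042083*I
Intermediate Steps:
(46*(sqrt(9 - 18) - 38))/(v(8) - 1*(-3284)) = (46*(sqrt(9 - 18) - 38))/(-38/8 - 1*(-3284)) = (46*(sqrt(-9) - 38))/(-38*1/8 + 3284) = (46*(3*I - 38))/(-19/4 + 3284) = (46*(-38 + 3*I))/(13117/4) = (-1748 + 138*I)*(4/13117) = -6992/13117 + 552*I/13117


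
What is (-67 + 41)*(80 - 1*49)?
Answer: -806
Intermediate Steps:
(-67 + 41)*(80 - 1*49) = -26*(80 - 49) = -26*31 = -806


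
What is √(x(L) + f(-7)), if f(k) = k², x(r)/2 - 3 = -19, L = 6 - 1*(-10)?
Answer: √17 ≈ 4.1231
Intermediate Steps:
L = 16 (L = 6 + 10 = 16)
x(r) = -32 (x(r) = 6 + 2*(-19) = 6 - 38 = -32)
√(x(L) + f(-7)) = √(-32 + (-7)²) = √(-32 + 49) = √17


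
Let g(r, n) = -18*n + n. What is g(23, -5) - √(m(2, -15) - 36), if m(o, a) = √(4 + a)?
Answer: 85 - √(-36 + I*√11) ≈ 84.724 - 6.0063*I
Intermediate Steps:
g(r, n) = -17*n
g(23, -5) - √(m(2, -15) - 36) = -17*(-5) - √(√(4 - 15) - 36) = 85 - √(√(-11) - 36) = 85 - √(I*√11 - 36) = 85 - √(-36 + I*√11)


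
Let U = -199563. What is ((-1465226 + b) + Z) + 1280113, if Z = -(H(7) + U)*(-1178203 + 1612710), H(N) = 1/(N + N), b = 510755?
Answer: 1213965410655/14 ≈ 8.6712e+10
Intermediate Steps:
H(N) = 1/(2*N)
Z = 1213960851667/14 (Z = -((1/2)/7 - 199563)*(-1178203 + 1612710) = -((1/2)*(1/7) - 199563)*434507 = -(1/14 - 199563)*434507 = -(-2793881)*434507/14 = -1*(-1213960851667/14) = 1213960851667/14 ≈ 8.6711e+10)
((-1465226 + b) + Z) + 1280113 = ((-1465226 + 510755) + 1213960851667/14) + 1280113 = (-954471 + 1213960851667/14) + 1280113 = 1213947489073/14 + 1280113 = 1213965410655/14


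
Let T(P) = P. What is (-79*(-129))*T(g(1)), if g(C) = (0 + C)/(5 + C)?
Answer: 3397/2 ≈ 1698.5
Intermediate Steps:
g(C) = C/(5 + C)
(-79*(-129))*T(g(1)) = (-79*(-129))*(1/(5 + 1)) = 10191*(1/6) = 3397/2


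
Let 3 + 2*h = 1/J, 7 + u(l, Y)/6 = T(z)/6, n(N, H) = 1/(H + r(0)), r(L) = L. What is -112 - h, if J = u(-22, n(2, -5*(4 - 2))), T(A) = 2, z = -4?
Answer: -8839/80 ≈ -110.49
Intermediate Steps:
n(N, H) = 1/H (n(N, H) = 1/(H + 0) = 1/H)
u(l, Y) = -40 (u(l, Y) = -42 + 6*(2/6) = -42 + 6*(2*(1/6)) = -42 + 6*(1/3) = -42 + 2 = -40)
J = -40
h = -121/80 (h = -3/2 + (1/2)/(-40) = -3/2 + (1/2)*(-1/40) = -3/2 - 1/80 = -121/80 ≈ -1.5125)
-112 - h = -112 - 1*(-121/80) = -112 + 121/80 = -8839/80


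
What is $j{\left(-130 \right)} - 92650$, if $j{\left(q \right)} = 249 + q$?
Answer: $-92531$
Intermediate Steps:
$j{\left(-130 \right)} - 92650 = \left(249 - 130\right) - 92650 = 119 - 92650 = -92531$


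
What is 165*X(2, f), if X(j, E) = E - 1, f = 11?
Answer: 1650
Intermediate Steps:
X(j, E) = -1 + E
165*X(2, f) = 165*(-1 + 11) = 165*10 = 1650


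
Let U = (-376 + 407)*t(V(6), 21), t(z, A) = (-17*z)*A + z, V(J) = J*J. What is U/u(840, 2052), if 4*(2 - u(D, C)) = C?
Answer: 397296/511 ≈ 777.49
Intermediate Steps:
V(J) = J**2
u(D, C) = 2 - C/4
t(z, A) = z - 17*A*z (t(z, A) = -17*A*z + z = z - 17*A*z)
U = -397296 (U = (-376 + 407)*(6**2*(1 - 17*21)) = 31*(36*(1 - 357)) = 31*(36*(-356)) = 31*(-12816) = -397296)
U/u(840, 2052) = -397296/(2 - 1/4*2052) = -397296/(2 - 513) = -397296/(-511) = -397296*(-1/511) = 397296/511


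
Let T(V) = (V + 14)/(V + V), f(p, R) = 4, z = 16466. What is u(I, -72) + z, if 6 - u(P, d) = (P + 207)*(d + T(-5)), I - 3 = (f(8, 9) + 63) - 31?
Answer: 172027/5 ≈ 34405.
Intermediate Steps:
T(V) = (14 + V)/(2*V) (T(V) = (14 + V)/((2*V)) = (14 + V)*(1/(2*V)) = (14 + V)/(2*V))
I = 39 (I = 3 + ((4 + 63) - 31) = 3 + (67 - 31) = 3 + 36 = 39)
u(P, d) = 6 - (207 + P)*(-9/10 + d) (u(P, d) = 6 - (P + 207)*(d + (½)*(14 - 5)/(-5)) = 6 - (207 + P)*(d + (½)*(-⅕)*9) = 6 - (207 + P)*(d - 9/10) = 6 - (207 + P)*(-9/10 + d))
u(I, -72) + z = (1923/10 - 207*(-72) + (9/10)*39 - 1*39*(-72)) + 16466 = (1923/10 + 14904 + 351/10 + 2808) + 16466 = 89697/5 + 16466 = 172027/5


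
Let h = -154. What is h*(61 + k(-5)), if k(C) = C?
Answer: -8624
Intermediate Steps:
h*(61 + k(-5)) = -154*(61 - 5) = -154*56 = -8624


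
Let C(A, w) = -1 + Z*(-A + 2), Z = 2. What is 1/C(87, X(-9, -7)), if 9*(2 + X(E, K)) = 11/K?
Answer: -1/171 ≈ -0.0058480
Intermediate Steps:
X(E, K) = -2 + 11/(9*K) (X(E, K) = -2 + (11/K)/9 = -2 + 11/(9*K))
C(A, w) = 3 - 2*A (C(A, w) = -1 + 2*(-A + 2) = -1 + 2*(2 - A) = -1 + (4 - 2*A) = 3 - 2*A)
1/C(87, X(-9, -7)) = 1/(3 - 2*87) = 1/(3 - 174) = 1/(-171) = -1/171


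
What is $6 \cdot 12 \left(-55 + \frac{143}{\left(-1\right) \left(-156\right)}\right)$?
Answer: $-3894$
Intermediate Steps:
$6 \cdot 12 \left(-55 + \frac{143}{\left(-1\right) \left(-156\right)}\right) = 72 \left(-55 + \frac{143}{156}\right) = 72 \left(-55 + 143 \cdot \frac{1}{156}\right) = 72 \left(-55 + \frac{11}{12}\right) = 72 \left(- \frac{649}{12}\right) = -3894$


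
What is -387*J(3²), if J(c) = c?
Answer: -3483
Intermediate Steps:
-387*J(3²) = -387*3² = -387*9 = -3483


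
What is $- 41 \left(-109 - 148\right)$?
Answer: $10537$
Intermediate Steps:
$- 41 \left(-109 - 148\right) = - 41 \left(-257\right) = \left(-1\right) \left(-10537\right) = 10537$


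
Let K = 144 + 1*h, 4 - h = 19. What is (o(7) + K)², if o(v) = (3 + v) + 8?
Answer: 21609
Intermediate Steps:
h = -15 (h = 4 - 1*19 = 4 - 19 = -15)
o(v) = 11 + v
K = 129 (K = 144 + 1*(-15) = 144 - 15 = 129)
(o(7) + K)² = ((11 + 7) + 129)² = (18 + 129)² = 147² = 21609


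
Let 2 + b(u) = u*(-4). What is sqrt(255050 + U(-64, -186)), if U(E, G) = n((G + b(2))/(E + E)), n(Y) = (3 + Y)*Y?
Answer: sqrt(261178305)/32 ≈ 505.03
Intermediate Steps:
b(u) = -2 - 4*u (b(u) = -2 + u*(-4) = -2 - 4*u)
n(Y) = Y*(3 + Y)
U(E, G) = (-10 + G)*(3 + (-10 + G)/(2*E))/(2*E) (U(E, G) = ((G + (-2 - 4*2))/(E + E))*(3 + (G + (-2 - 4*2))/(E + E)) = ((G + (-2 - 8))/((2*E)))*(3 + (G + (-2 - 8))/((2*E))) = ((G - 10)*(1/(2*E)))*(3 + (G - 10)*(1/(2*E))) = ((-10 + G)*(1/(2*E)))*(3 + (-10 + G)*(1/(2*E))) = ((-10 + G)/(2*E))*(3 + (-10 + G)/(2*E)) = (-10 + G)*(3 + (-10 + G)/(2*E))/(2*E))
sqrt(255050 + U(-64, -186)) = sqrt(255050 + (1/4)*(-10 - 186)*(-10 - 186 + 6*(-64))/(-64)**2) = sqrt(255050 + (1/4)*(1/4096)*(-196)*(-10 - 186 - 384)) = sqrt(255050 + (1/4)*(1/4096)*(-196)*(-580)) = sqrt(255050 + 7105/1024) = sqrt(261178305/1024) = sqrt(261178305)/32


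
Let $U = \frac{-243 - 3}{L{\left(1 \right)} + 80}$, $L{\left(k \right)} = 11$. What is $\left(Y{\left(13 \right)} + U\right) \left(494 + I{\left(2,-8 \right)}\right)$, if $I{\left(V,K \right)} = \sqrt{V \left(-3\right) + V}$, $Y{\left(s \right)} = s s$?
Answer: $\frac{575054}{7} + \frac{30266 i}{91} \approx 82151.0 + 332.59 i$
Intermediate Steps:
$Y{\left(s \right)} = s^{2}$
$I{\left(V,K \right)} = \sqrt{2} \sqrt{- V}$ ($I{\left(V,K \right)} = \sqrt{- 3 V + V} = \sqrt{- 2 V} = \sqrt{2} \sqrt{- V}$)
$U = - \frac{246}{91}$ ($U = \frac{-243 - 3}{11 + 80} = - \frac{246}{91} \approx -2.7033$)
$\left(Y{\left(13 \right)} + U\right) \left(494 + I{\left(2,-8 \right)}\right) = \left(13^{2} - \frac{246}{91}\right) \left(494 + \sqrt{2} \sqrt{\left(-1\right) 2}\right) = \left(169 - \frac{246}{91}\right) \left(494 + \sqrt{2} \sqrt{-2}\right) = \frac{15133 \left(494 + \sqrt{2} i \sqrt{2}\right)}{91} = \frac{15133 \left(494 + 2 i\right)}{91} = \frac{575054}{7} + \frac{30266 i}{91}$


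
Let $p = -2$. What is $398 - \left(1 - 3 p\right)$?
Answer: $391$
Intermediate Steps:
$398 - \left(1 - 3 p\right) = 398 - \left(1 - -6\right) = 398 - \left(1 + 6\right) = 398 - 7 = 391$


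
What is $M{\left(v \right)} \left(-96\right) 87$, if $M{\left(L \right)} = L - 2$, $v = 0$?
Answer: $16704$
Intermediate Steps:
$M{\left(L \right)} = -2 + L$ ($M{\left(L \right)} = L - 2 = -2 + L$)
$M{\left(v \right)} \left(-96\right) 87 = \left(-2 + 0\right) \left(-96\right) 87 = \left(-2\right) \left(-96\right) 87 = 192 \cdot 87 = 16704$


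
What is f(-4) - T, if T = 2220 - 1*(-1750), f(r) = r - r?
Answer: -3970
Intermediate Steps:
f(r) = 0
T = 3970 (T = 2220 + 1750 = 3970)
f(-4) - T = 0 - 1*3970 = 0 - 3970 = -3970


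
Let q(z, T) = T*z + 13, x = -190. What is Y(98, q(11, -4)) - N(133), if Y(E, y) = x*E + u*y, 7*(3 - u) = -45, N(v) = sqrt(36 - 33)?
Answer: -132386/7 - sqrt(3) ≈ -18914.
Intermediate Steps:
N(v) = sqrt(3)
q(z, T) = 13 + T*z
u = 66/7 (u = 3 - 1/7*(-45) = 3 + 45/7 = 66/7 ≈ 9.4286)
Y(E, y) = -190*E + 66*y/7
Y(98, q(11, -4)) - N(133) = (-190*98 + 66*(13 - 4*11)/7) - sqrt(3) = (-18620 + 66*(13 - 44)/7) - sqrt(3) = (-18620 + (66/7)*(-31)) - sqrt(3) = (-18620 - 2046/7) - sqrt(3) = -132386/7 - sqrt(3)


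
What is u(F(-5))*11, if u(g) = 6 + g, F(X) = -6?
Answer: 0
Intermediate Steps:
u(F(-5))*11 = (6 - 6)*11 = 0*11 = 0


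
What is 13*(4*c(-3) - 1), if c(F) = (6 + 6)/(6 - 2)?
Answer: 143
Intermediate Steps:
c(F) = 3 (c(F) = 12/4 = 12*(1/4) = 3)
13*(4*c(-3) - 1) = 13*(4*3 - 1) = 13*(12 - 1) = 13*11 = 143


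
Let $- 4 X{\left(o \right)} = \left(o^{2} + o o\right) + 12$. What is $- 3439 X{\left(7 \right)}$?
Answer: $\frac{189145}{2} \approx 94573.0$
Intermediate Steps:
$X{\left(o \right)} = -3 - \frac{o^{2}}{2}$ ($X{\left(o \right)} = - \frac{\left(o^{2} + o o\right) + 12}{4} = - \frac{\left(o^{2} + o^{2}\right) + 12}{4} = - \frac{2 o^{2} + 12}{4} = - \frac{12 + 2 o^{2}}{4} = -3 - \frac{o^{2}}{2}$)
$- 3439 X{\left(7 \right)} = - 3439 \left(-3 - \frac{7^{2}}{2}\right) = - 3439 \left(-3 - \frac{49}{2}\right) = \left(-3439\right) \left(- \frac{55}{2}\right) = \frac{189145}{2}$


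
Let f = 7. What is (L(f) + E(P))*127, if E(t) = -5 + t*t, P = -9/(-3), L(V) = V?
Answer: 1397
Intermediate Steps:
P = 3 (P = -9*(-⅓) = 3)
E(t) = -5 + t²
(L(f) + E(P))*127 = (7 + (-5 + 3²))*127 = (7 + (-5 + 9))*127 = (7 + 4)*127 = 11*127 = 1397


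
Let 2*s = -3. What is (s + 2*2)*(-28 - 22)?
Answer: -125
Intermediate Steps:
s = -3/2 (s = (½)*(-3) = -3/2 ≈ -1.5000)
(s + 2*2)*(-28 - 22) = (-3/2 + 2*2)*(-28 - 22) = (-3/2 + 4)*(-50) = (5/2)*(-50) = -125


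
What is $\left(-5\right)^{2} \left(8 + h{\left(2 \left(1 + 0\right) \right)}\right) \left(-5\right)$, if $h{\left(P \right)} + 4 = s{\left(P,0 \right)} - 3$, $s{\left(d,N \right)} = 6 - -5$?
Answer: $-1500$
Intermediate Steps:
$s{\left(d,N \right)} = 11$ ($s{\left(d,N \right)} = 6 + 5 = 11$)
$h{\left(P \right)} = 4$ ($h{\left(P \right)} = -4 + \left(11 - 3\right) = -4 + 8 = 4$)
$\left(-5\right)^{2} \left(8 + h{\left(2 \left(1 + 0\right) \right)}\right) \left(-5\right) = \left(-5\right)^{2} \left(8 + 4\right) \left(-5\right) = 25 \cdot 12 \left(-5\right) = 25 \left(-60\right) = -1500$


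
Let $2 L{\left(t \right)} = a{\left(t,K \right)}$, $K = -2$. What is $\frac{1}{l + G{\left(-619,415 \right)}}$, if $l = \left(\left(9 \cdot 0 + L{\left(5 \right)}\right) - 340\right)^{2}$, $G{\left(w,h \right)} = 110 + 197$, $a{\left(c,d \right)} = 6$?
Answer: $\frac{1}{113876} \approx 8.7815 \cdot 10^{-6}$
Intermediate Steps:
$G{\left(w,h \right)} = 307$
$L{\left(t \right)} = 3$ ($L{\left(t \right)} = \frac{1}{2} \cdot 6 = 3$)
$l = 113569$ ($l = \left(\left(9 \cdot 0 + 3\right) - 340\right)^{2} = \left(\left(0 + 3\right) - 340\right)^{2} = \left(3 - 340\right)^{2} = \left(-337\right)^{2} = 113569$)
$\frac{1}{l + G{\left(-619,415 \right)}} = \frac{1}{113569 + 307} = \frac{1}{113876}$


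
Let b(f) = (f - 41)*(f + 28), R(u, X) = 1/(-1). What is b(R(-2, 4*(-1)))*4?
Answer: -4536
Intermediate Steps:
R(u, X) = -1
b(f) = (-41 + f)*(28 + f)
b(R(-2, 4*(-1)))*4 = (-1148 + (-1)² - 13*(-1))*4 = (-1148 + 1 + 13)*4 = -1134*4 = -4536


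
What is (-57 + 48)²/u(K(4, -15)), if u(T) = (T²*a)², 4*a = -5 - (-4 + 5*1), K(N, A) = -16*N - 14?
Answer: 1/1028196 ≈ 9.7258e-7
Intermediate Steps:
K(N, A) = -14 - 16*N
a = -3/2 (a = (-5 - (-4 + 5*1))/4 = (-5 - (-4 + 5))/4 = (-5 - 1*1)/4 = (-5 - 1)/4 = (¼)*(-6) = -3/2 ≈ -1.5000)
u(T) = 9*T⁴/4 (u(T) = (T²*(-3/2))² = (-3*T²/2)² = 9*T⁴/4)
(-57 + 48)²/u(K(4, -15)) = (-57 + 48)²/((9*(-14 - 16*4)⁴/4)) = (-9)²/((9*(-14 - 64)⁴/4)) = 81/(((9/4)*(-78)⁴)) = 81/(((9/4)*37015056)) = 81/83283876 = 81*(1/83283876) = 1/1028196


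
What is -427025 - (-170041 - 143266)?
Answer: -113718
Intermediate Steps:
-427025 - (-170041 - 143266) = -427025 - 1*(-313307) = -427025 + 313307 = -113718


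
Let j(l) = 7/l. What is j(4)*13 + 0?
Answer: 91/4 ≈ 22.750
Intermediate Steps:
j(4)*13 + 0 = (7/4)*13 + 0 = 91/4 + 0 = 91/4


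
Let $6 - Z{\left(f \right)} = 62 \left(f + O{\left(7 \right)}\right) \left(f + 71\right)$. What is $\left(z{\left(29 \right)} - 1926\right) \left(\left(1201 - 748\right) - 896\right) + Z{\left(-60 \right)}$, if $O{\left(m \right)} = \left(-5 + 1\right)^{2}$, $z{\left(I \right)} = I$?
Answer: $870385$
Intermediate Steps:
$O{\left(m \right)} = 16$ ($O{\left(m \right)} = \left(-4\right)^{2} = 16$)
$Z{\left(f \right)} = 6 - \left(71 + f\right) \left(992 + 62 f\right)$ ($Z{\left(f \right)} = 6 - 62 \left(f + 16\right) \left(f + 71\right) = 6 - 62 \left(16 + f\right) \left(71 + f\right) = 6 - \left(992 + 62 f\right) \left(71 + f\right) = 6 - \left(71 + f\right) \left(992 + 62 f\right)$)
$\left(z{\left(29 \right)} - 1926\right) \left(\left(1201 - 748\right) - 896\right) + Z{\left(-60 \right)} = \left(29 - 1926\right) \left(\left(1201 - 748\right) - 896\right) - \left(-253214 + 223200\right) = - 1897 \left(\left(1201 - 748\right) - 896\right) - -30014 = - 1897 \left(453 - 896\right) - -30014 = \left(-1897\right) \left(-443\right) + 30014 = 840371 + 30014 = 870385$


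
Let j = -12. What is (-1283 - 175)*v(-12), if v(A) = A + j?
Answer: 34992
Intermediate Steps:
v(A) = -12 + A (v(A) = A - 12 = -12 + A)
(-1283 - 175)*v(-12) = (-1283 - 175)*(-12 - 12) = -1458*(-24) = 34992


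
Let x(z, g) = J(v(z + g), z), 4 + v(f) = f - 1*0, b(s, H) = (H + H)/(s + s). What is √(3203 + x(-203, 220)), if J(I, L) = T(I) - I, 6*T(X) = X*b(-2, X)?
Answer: √114333/6 ≈ 56.355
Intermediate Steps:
b(s, H) = H/s (b(s, H) = (2*H)/((2*s)) = (2*H)*(1/(2*s)) = H/s)
T(X) = -X²/12 (T(X) = (X*(X/(-2)))/6 = (X*(X*(-½)))/6 = (X*(-X/2))/6 = (-X²/2)/6 = -X²/12)
v(f) = -4 + f (v(f) = -4 + (f - 1*0) = -4 + (f + 0) = -4 + f)
J(I, L) = -I - I²/12 (J(I, L) = -I²/12 - I = -I - I²/12)
x(z, g) = (-8 - g - z)*(-4 + g + z)/12 (x(z, g) = (-4 + (z + g))*(-12 - (-4 + (z + g)))/12 = (-4 + (g + z))*(-12 - (-4 + (g + z)))/12 = (-4 + g + z)*(-12 - (-4 + g + z))/12 = (-4 + g + z)*(-12 + (4 - g - z))/12 = (-4 + g + z)*(-8 - g - z)/12 = (-8 - g - z)*(-4 + g + z)/12)
√(3203 + x(-203, 220)) = √(3203 + (4 - 1*220 - 1*(-203) - (-4 + 220 - 203)²/12)) = √(3203 + (4 - 220 + 203 - 1/12*13²)) = √(3203 + (4 - 220 + 203 - 1/12*169)) = √(3203 + (4 - 220 + 203 - 169/12)) = √(3203 - 325/12) = √(38111/12) = √114333/6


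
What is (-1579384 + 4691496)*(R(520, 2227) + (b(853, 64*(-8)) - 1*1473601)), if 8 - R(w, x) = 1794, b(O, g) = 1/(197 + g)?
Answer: -1446344423125472/315 ≈ -4.5916e+12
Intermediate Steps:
R(w, x) = -1786 (R(w, x) = 8 - 1*1794 = 8 - 1794 = -1786)
(-1579384 + 4691496)*(R(520, 2227) + (b(853, 64*(-8)) - 1*1473601)) = (-1579384 + 4691496)*(-1786 + (1/(197 + 64*(-8)) - 1*1473601)) = 3112112*(-1786 + (1/(197 - 512) - 1473601)) = 3112112*(-1786 + (1/(-315) - 1473601)) = 3112112*(-1786 + (-1/315 - 1473601)) = 3112112*(-1786 - 464184316/315) = 3112112*(-464746906/315) = -1446344423125472/315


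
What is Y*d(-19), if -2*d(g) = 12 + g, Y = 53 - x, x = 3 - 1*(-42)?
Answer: 28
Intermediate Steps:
x = 45 (x = 3 + 42 = 45)
Y = 8 (Y = 53 - 1*45 = 53 - 45 = 8)
d(g) = -6 - g/2 (d(g) = -(12 + g)/2 = -6 - g/2)
Y*d(-19) = 8*(-6 - 1/2*(-19)) = 8*(-6 + 19/2) = 8*(7/2) = 28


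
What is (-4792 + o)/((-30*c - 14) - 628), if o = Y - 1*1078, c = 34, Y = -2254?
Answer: 1354/277 ≈ 4.8881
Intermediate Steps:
o = -3332 (o = -2254 - 1*1078 = -2254 - 1078 = -3332)
(-4792 + o)/((-30*c - 14) - 628) = (-4792 - 3332)/((-30*34 - 14) - 628) = -8124/((-1020 - 14) - 628) = -8124/(-1034 - 628) = -8124/(-1662) = -8124*(-1/1662) = 1354/277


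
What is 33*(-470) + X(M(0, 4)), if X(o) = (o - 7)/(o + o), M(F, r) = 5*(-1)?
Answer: -77544/5 ≈ -15509.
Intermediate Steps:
M(F, r) = -5
X(o) = (-7 + o)/(2*o) (X(o) = (-7 + o)/((2*o)) = (-7 + o)*(1/(2*o)) = (-7 + o)/(2*o))
33*(-470) + X(M(0, 4)) = 33*(-470) + (1/2)*(-7 - 5)/(-5) = -15510 + (1/2)*(-1/5)*(-12) = -15510 + 6/5 = -77544/5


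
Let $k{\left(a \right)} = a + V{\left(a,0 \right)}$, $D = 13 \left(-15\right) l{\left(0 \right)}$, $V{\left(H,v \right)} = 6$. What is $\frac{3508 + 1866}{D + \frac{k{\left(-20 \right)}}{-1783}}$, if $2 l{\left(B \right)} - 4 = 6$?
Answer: $- \frac{9581842}{1738411} \approx -5.5118$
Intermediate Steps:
$l{\left(B \right)} = 5$ ($l{\left(B \right)} = 2 + \frac{1}{2} \cdot 6 = 2 + 3 = 5$)
$D = -975$ ($D = 13 \left(-15\right) 5 = \left(-195\right) 5 = -975$)
$k{\left(a \right)} = 6 + a$ ($k{\left(a \right)} = a + 6 = 6 + a$)
$\frac{3508 + 1866}{D + \frac{k{\left(-20 \right)}}{-1783}} = \frac{3508 + 1866}{-975 + \frac{6 - 20}{-1783}} = \frac{5374}{-975 - - \frac{14}{1783}} = \frac{5374}{-975 + \frac{14}{1783}} = \frac{5374}{- \frac{1738411}{1783}} = 5374 \left(- \frac{1783}{1738411}\right) = - \frac{9581842}{1738411}$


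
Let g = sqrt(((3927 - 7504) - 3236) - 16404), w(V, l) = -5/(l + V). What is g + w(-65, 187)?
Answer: -5/122 + I*sqrt(23217) ≈ -0.040984 + 152.37*I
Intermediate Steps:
w(V, l) = -5/(V + l)
g = I*sqrt(23217) (g = sqrt((-3577 - 3236) - 16404) = sqrt(-6813 - 16404) = sqrt(-23217) = I*sqrt(23217) ≈ 152.37*I)
g + w(-65, 187) = I*sqrt(23217) - 5/(-65 + 187) = I*sqrt(23217) - 5/122 = -5/122 + I*sqrt(23217)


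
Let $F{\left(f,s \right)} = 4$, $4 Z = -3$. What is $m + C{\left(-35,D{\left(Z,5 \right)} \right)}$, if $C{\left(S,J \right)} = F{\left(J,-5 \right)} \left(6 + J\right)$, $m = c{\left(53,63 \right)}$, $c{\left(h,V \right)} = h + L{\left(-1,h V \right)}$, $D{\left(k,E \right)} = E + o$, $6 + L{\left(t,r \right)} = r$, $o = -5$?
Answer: $3410$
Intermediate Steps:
$L{\left(t,r \right)} = -6 + r$
$Z = - \frac{3}{4}$ ($Z = \frac{1}{4} \left(-3\right) = - \frac{3}{4} \approx -0.75$)
$D{\left(k,E \right)} = -5 + E$ ($D{\left(k,E \right)} = E - 5 = -5 + E$)
$c{\left(h,V \right)} = -6 + h + V h$ ($c{\left(h,V \right)} = h + \left(-6 + h V\right) = h + \left(-6 + V h\right) = -6 + h + V h$)
$m = 3386$ ($m = -6 + 53 + 63 \cdot 53 = -6 + 53 + 3339 = 3386$)
$C{\left(S,J \right)} = 24 + 4 J$ ($C{\left(S,J \right)} = 4 \left(6 + J\right) = 24 + 4 J$)
$m + C{\left(-35,D{\left(Z,5 \right)} \right)} = 3386 + \left(24 + 4 \left(-5 + 5\right)\right) = 3386 + \left(24 + 4 \cdot 0\right) = 3386 + \left(24 + 0\right) = 3386 + 24 = 3410$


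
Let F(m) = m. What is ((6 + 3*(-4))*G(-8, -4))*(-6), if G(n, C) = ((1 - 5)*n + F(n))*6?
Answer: 5184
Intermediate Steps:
G(n, C) = -18*n (G(n, C) = ((1 - 5)*n + n)*6 = (-4*n + n)*6 = -3*n*6 = -18*n)
((6 + 3*(-4))*G(-8, -4))*(-6) = ((6 + 3*(-4))*(-18*(-8)))*(-6) = ((6 - 12)*144)*(-6) = -6*144*(-6) = -864*(-6) = 5184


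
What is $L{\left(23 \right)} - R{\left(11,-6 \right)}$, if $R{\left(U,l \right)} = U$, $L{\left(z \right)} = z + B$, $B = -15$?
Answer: $-3$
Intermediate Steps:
$L{\left(z \right)} = -15 + z$ ($L{\left(z \right)} = z - 15 = -15 + z$)
$L{\left(23 \right)} - R{\left(11,-6 \right)} = \left(-15 + 23\right) - 11 = 8 - 11 = -3$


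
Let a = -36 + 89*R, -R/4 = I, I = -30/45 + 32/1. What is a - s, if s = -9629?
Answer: -4685/3 ≈ -1561.7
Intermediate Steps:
I = 94/3 (I = -30*1/45 + 32*1 = -⅔ + 32 = 94/3 ≈ 31.333)
R = -376/3 (R = -4*94/3 = -376/3 ≈ -125.33)
a = -33572/3 (a = -36 + 89*(-376/3) = -36 - 33464/3 = -33572/3 ≈ -11191.)
a - s = -33572/3 - 1*(-9629) = -33572/3 + 9629 = -4685/3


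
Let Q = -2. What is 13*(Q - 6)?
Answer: -104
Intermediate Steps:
13*(Q - 6) = 13*(-2 - 6) = 13*(-8) = -104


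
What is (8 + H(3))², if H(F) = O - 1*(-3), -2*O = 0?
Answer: 121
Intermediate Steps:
O = 0 (O = -½*0 = 0)
H(F) = 3 (H(F) = 0 - 1*(-3) = 0 + 3 = 3)
(8 + H(3))² = (8 + 3)² = 11² = 121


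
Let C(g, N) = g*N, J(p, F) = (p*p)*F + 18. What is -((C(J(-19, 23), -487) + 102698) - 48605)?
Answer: 3998234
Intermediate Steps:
J(p, F) = 18 + F*p² (J(p, F) = p²*F + 18 = F*p² + 18 = 18 + F*p²)
C(g, N) = N*g
-((C(J(-19, 23), -487) + 102698) - 48605) = -((-487*(18 + 23*(-19)²) + 102698) - 48605) = -((-487*(18 + 23*361) + 102698) - 48605) = -((-487*(18 + 8303) + 102698) - 48605) = -((-487*8321 + 102698) - 48605) = -((-4052327 + 102698) - 48605) = -(-3949629 - 48605) = -1*(-3998234) = 3998234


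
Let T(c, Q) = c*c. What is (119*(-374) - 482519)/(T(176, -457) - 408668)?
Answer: 527025/377692 ≈ 1.3954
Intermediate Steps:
T(c, Q) = c²
(119*(-374) - 482519)/(T(176, -457) - 408668) = (119*(-374) - 482519)/(176² - 408668) = (-44506 - 482519)/(30976 - 408668) = -527025/(-377692) = -527025*(-1/377692) = 527025/377692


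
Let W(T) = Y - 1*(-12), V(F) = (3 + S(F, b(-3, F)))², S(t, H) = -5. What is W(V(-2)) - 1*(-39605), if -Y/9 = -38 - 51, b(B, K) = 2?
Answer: 40418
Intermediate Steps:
Y = 801 (Y = -9*(-38 - 51) = -9*(-89) = 801)
V(F) = 4 (V(F) = (3 - 5)² = (-2)² = 4)
W(T) = 813 (W(T) = 801 - 1*(-12) = 801 + 12 = 813)
W(V(-2)) - 1*(-39605) = 813 - 1*(-39605) = 813 + 39605 = 40418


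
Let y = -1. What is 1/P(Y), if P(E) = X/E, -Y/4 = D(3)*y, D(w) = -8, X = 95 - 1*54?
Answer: -32/41 ≈ -0.78049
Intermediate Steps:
X = 41 (X = 95 - 54 = 41)
Y = -32 (Y = -(-32)*(-1) = -4*8 = -32)
P(E) = 41/E
1/P(Y) = 1/(41/(-32)) = 1/(41*(-1/32)) = 1/(-41/32) = -32/41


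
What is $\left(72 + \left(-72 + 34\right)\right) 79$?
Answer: $2686$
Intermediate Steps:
$\left(72 + \left(-72 + 34\right)\right) 79 = \left(72 - 38\right) 79 = 34 \cdot 79 = 2686$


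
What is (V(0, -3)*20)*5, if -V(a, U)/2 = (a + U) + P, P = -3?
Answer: 1200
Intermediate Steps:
V(a, U) = 6 - 2*U - 2*a (V(a, U) = -2*((a + U) - 3) = -2*((U + a) - 3) = -2*(-3 + U + a) = 6 - 2*U - 2*a)
(V(0, -3)*20)*5 = ((6 - 2*(-3) - 2*0)*20)*5 = ((6 + 6 + 0)*20)*5 = (12*20)*5 = 240*5 = 1200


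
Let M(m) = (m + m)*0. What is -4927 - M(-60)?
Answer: -4927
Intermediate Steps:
M(m) = 0 (M(m) = (2*m)*0 = 0)
-4927 - M(-60) = -4927 - 1*0 = -4927 + 0 = -4927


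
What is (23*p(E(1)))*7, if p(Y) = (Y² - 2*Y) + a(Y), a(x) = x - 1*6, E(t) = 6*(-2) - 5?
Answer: 48300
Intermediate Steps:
E(t) = -17 (E(t) = -12 - 5 = -17)
a(x) = -6 + x (a(x) = x - 6 = -6 + x)
p(Y) = -6 + Y² - Y (p(Y) = (Y² - 2*Y) + (-6 + Y) = -6 + Y² - Y)
(23*p(E(1)))*7 = (23*(-6 + (-17)² - 1*(-17)))*7 = (23*(-6 + 289 + 17))*7 = (23*300)*7 = 6900*7 = 48300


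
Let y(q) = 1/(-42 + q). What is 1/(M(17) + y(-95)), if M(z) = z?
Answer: 137/2328 ≈ 0.058849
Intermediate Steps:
1/(M(17) + y(-95)) = 1/(17 + 1/(-42 - 95)) = 1/(17 + 1/(-137)) = 1/(17 - 1/137) = 1/(2328/137) = 137/2328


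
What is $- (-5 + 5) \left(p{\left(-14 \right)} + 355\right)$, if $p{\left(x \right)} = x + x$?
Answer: $0$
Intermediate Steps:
$p{\left(x \right)} = 2 x$
$- (-5 + 5) \left(p{\left(-14 \right)} + 355\right) = - (-5 + 5) \left(2 \left(-14\right) + 355\right) = \left(-1\right) 0 \left(-28 + 355\right) = 0 \cdot 327 = 0$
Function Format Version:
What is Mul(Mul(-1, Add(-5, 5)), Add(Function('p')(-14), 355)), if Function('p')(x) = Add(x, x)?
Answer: 0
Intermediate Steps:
Function('p')(x) = Mul(2, x)
Mul(Mul(-1, Add(-5, 5)), Add(Function('p')(-14), 355)) = Mul(Mul(-1, Add(-5, 5)), Add(Mul(2, -14), 355)) = Mul(Mul(-1, 0), Add(-28, 355)) = Mul(0, 327) = 0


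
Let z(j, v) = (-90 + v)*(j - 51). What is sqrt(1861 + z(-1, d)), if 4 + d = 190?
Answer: I*sqrt(3131) ≈ 55.955*I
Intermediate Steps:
d = 186 (d = -4 + 190 = 186)
z(j, v) = (-90 + v)*(-51 + j)
sqrt(1861 + z(-1, d)) = sqrt(1861 + (4590 - 90*(-1) - 51*186 - 1*186)) = sqrt(1861 + (4590 + 90 - 9486 - 186)) = sqrt(1861 - 4992) = sqrt(-3131) = I*sqrt(3131)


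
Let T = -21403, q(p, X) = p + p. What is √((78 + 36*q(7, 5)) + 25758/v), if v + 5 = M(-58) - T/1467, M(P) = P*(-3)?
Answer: √13098314365017/134663 ≈ 26.876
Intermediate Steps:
q(p, X) = 2*p
M(P) = -3*P
v = 269326/1467 (v = -5 + (-3*(-58) - (-21403)/1467) = -5 + (174 - (-21403)/1467) = -5 + (174 - 1*(-21403/1467)) = -5 + (174 + 21403/1467) = -5 + 276661/1467 = 269326/1467 ≈ 183.59)
√((78 + 36*q(7, 5)) + 25758/v) = √((78 + 36*(2*7)) + 25758/(269326/1467)) = √((78 + 36*14) + 25758*(1467/269326)) = √((78 + 504) + 18893493/134663) = √(582 + 18893493/134663) = √(97267359/134663) = √13098314365017/134663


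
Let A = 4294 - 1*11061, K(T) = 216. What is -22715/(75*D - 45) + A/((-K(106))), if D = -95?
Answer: 1780861/51624 ≈ 34.497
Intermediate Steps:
A = -6767 (A = 4294 - 11061 = -6767)
-22715/(75*D - 45) + A/((-K(106))) = -22715/(75*(-95) - 45) - 6767/((-1*216)) = -22715/(-7125 - 45) - 6767/(-216) = -22715/(-7170) - 6767*(-1/216) = -22715*(-1/7170) + 6767/216 = 4543/1434 + 6767/216 = 1780861/51624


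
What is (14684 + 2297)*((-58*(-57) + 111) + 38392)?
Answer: 709958629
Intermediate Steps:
(14684 + 2297)*((-58*(-57) + 111) + 38392) = 16981*((3306 + 111) + 38392) = 16981*(3417 + 38392) = 16981*41809 = 709958629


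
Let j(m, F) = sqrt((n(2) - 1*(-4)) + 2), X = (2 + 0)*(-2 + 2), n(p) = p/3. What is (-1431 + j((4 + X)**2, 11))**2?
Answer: 6143303/3 - 1908*sqrt(15) ≈ 2.0404e+6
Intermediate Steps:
n(p) = p/3 (n(p) = p*(1/3) = p/3)
X = 0 (X = 2*0 = 0)
j(m, F) = 2*sqrt(15)/3 (j(m, F) = sqrt(((1/3)*2 - 1*(-4)) + 2) = sqrt((2/3 + 4) + 2) = sqrt(14/3 + 2) = sqrt(20/3) = 2*sqrt(15)/3)
(-1431 + j((4 + X)**2, 11))**2 = (-1431 + 2*sqrt(15)/3)**2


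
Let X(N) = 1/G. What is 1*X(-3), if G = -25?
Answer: -1/25 ≈ -0.040000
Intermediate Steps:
X(N) = -1/25 (X(N) = 1/(-25) = -1/25)
1*X(-3) = 1*(-1/25) = -1/25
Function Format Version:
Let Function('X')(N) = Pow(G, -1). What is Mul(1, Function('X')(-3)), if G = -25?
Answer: Rational(-1, 25) ≈ -0.040000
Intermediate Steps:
Function('X')(N) = Rational(-1, 25) (Function('X')(N) = Pow(-25, -1) = Rational(-1, 25))
Mul(1, Function('X')(-3)) = Mul(1, Rational(-1, 25)) = Rational(-1, 25)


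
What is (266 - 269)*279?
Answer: -837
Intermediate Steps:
(266 - 269)*279 = -3*279 = -837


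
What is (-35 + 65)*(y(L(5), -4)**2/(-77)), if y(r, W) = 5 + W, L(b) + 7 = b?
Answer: -30/77 ≈ -0.38961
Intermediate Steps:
L(b) = -7 + b
(-35 + 65)*(y(L(5), -4)**2/(-77)) = (-35 + 65)*((5 - 4)**2/(-77)) = 30*(1**2*(-1/77)) = 30*(1*(-1/77)) = 30*(-1/77) = -30/77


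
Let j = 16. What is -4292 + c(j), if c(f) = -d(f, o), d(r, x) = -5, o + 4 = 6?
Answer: -4287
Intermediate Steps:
o = 2 (o = -4 + 6 = 2)
c(f) = 5 (c(f) = -1*(-5) = 5)
-4292 + c(j) = -4292 + 5 = -4287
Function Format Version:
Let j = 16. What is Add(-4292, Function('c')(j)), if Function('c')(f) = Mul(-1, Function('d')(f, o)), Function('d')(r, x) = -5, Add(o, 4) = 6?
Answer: -4287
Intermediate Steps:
o = 2 (o = Add(-4, 6) = 2)
Function('c')(f) = 5 (Function('c')(f) = Mul(-1, -5) = 5)
Add(-4292, Function('c')(j)) = Add(-4292, 5) = -4287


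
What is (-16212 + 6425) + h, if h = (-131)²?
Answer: 7374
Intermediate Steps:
h = 17161
(-16212 + 6425) + h = (-16212 + 6425) + 17161 = -9787 + 17161 = 7374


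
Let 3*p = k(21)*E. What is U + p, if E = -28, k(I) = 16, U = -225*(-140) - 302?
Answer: 93146/3 ≈ 31049.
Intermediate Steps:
U = 31198 (U = 31500 - 302 = 31198)
p = -448/3 (p = (16*(-28))/3 = (⅓)*(-448) = -448/3 ≈ -149.33)
U + p = 31198 - 448/3 = 93146/3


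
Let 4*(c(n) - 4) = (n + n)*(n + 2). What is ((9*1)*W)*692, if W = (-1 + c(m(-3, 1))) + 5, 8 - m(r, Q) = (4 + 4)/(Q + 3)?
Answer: 199296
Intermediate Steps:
m(r, Q) = 8 - 8/(3 + Q) (m(r, Q) = 8 - (4 + 4)/(Q + 3) = 8 - 8/(3 + Q))
c(n) = 4 + n*(2 + n)/2 (c(n) = 4 + ((n + n)*(n + 2))/4 = 4 + ((2*n)*(2 + n))/4 = 4 + (2*n*(2 + n))/4 = 4 + n*(2 + n)/2)
W = 32 (W = (-1 + (4 + 8*(2 + 1)/(3 + 1) + (8*(2 + 1)/(3 + 1))²/2)) + 5 = (-1 + (4 + 8*3/4 + (8*3/4)²/2)) + 5 = (-1 + (4 + 8*(¼)*3 + (8*(¼)*3)²/2)) + 5 = (-1 + (4 + 6 + (½)*6²)) + 5 = (-1 + (4 + 6 + (½)*36)) + 5 = (-1 + (4 + 6 + 18)) + 5 = (-1 + 28) + 5 = 27 + 5 = 32)
((9*1)*W)*692 = ((9*1)*32)*692 = (9*32)*692 = 288*692 = 199296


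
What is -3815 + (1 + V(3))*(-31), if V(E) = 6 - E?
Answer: -3939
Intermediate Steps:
-3815 + (1 + V(3))*(-31) = -3815 + (1 + (6 - 1*3))*(-31) = -3815 + (1 + (6 - 3))*(-31) = -3815 + (1 + 3)*(-31) = -3815 + 4*(-31) = -3815 - 124 = -3939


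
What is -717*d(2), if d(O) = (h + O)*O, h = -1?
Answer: -1434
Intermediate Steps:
d(O) = O*(-1 + O) (d(O) = (-1 + O)*O = O*(-1 + O))
-717*d(2) = -1434*(-1 + 2) = -1434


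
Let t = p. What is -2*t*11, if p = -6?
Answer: 132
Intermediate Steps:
t = -6
-2*t*11 = -2*(-6)*11 = 12*11 = 132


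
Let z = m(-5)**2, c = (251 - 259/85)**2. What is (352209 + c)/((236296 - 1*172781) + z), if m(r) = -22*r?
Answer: 2988907801/546318375 ≈ 5.4710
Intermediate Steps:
c = 444197776/7225 (c = (251 - 259*1/85)**2 = (251 - 259/85)**2 = (21076/85)**2 = 444197776/7225 ≈ 61481.)
z = 12100 (z = (-22*(-5))**2 = 110**2 = 12100)
(352209 + c)/((236296 - 1*172781) + z) = (352209 + 444197776/7225)/((236296 - 1*172781) + 12100) = 2988907801/(7225*((236296 - 172781) + 12100)) = 2988907801/(7225*(63515 + 12100)) = (2988907801/7225)/75615 = (2988907801/7225)*(1/75615) = 2988907801/546318375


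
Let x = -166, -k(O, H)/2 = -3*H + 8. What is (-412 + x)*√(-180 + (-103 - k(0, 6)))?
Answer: -578*I*√303 ≈ -10061.0*I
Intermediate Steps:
k(O, H) = -16 + 6*H (k(O, H) = -2*(-3*H + 8) = -2*(8 - 3*H) = -16 + 6*H)
(-412 + x)*√(-180 + (-103 - k(0, 6))) = (-412 - 166)*√(-180 + (-103 - (-16 + 6*6))) = -578*√(-180 + (-103 - (-16 + 36))) = -578*√(-180 + (-103 - 1*20)) = -578*√(-180 + (-103 - 20)) = -578*√(-180 - 123) = -578*I*√303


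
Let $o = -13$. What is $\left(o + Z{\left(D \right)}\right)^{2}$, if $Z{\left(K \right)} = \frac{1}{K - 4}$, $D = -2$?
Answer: $\frac{6241}{36} \approx 173.36$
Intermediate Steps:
$Z{\left(K \right)} = \frac{1}{-4 + K}$
$\left(o + Z{\left(D \right)}\right)^{2} = \left(-13 + \frac{1}{-4 - 2}\right)^{2} = \left(-13 + \frac{1}{-6}\right)^{2} = \left(-13 - \frac{1}{6}\right)^{2} = \left(- \frac{79}{6}\right)^{2} = \frac{6241}{36}$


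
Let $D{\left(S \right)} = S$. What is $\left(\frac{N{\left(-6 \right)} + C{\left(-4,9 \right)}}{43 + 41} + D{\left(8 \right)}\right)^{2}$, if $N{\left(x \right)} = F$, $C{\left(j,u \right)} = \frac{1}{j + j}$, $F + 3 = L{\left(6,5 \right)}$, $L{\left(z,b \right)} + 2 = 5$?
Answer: $\frac{28890625}{451584} \approx 63.976$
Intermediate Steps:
$L{\left(z,b \right)} = 3$ ($L{\left(z,b \right)} = -2 + 5 = 3$)
$F = 0$ ($F = -3 + 3 = 0$)
$C{\left(j,u \right)} = \frac{1}{2 j}$
$N{\left(x \right)} = 0$
$\left(\frac{N{\left(-6 \right)} + C{\left(-4,9 \right)}}{43 + 41} + D{\left(8 \right)}\right)^{2} = \left(\frac{0 + \frac{1}{2 \left(-4\right)}}{43 + 41} + 8\right)^{2} = \left(\frac{0 + \frac{1}{2} \left(- \frac{1}{4}\right)}{84} + 8\right)^{2} = \left(\left(0 - \frac{1}{8}\right) \frac{1}{84} + 8\right)^{2} = \left(\left(- \frac{1}{8}\right) \frac{1}{84} + 8\right)^{2} = \left(- \frac{1}{672} + 8\right)^{2} = \left(\frac{5375}{672}\right)^{2} = \frac{28890625}{451584}$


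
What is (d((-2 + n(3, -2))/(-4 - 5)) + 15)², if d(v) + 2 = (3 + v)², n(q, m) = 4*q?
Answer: 1800964/6561 ≈ 274.50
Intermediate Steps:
d(v) = -2 + (3 + v)²
(d((-2 + n(3, -2))/(-4 - 5)) + 15)² = ((-2 + (3 + (-2 + 4*3)/(-4 - 5))²) + 15)² = ((-2 + (3 + (-2 + 12)/(-9))²) + 15)² = ((-2 + (3 + 10*(-⅑))²) + 15)² = ((-2 + (3 - 10/9)²) + 15)² = ((-2 + (17/9)²) + 15)² = ((-2 + 289/81) + 15)² = (127/81 + 15)² = (1342/81)² = 1800964/6561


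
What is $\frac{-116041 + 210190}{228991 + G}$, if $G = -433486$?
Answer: $- \frac{31383}{68165} \approx -0.4604$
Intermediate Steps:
$\frac{-116041 + 210190}{228991 + G} = \frac{-116041 + 210190}{228991 - 433486} = \frac{94149}{-204495} = 94149 \left(- \frac{1}{204495}\right) = - \frac{31383}{68165}$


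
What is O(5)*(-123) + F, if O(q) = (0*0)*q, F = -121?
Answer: -121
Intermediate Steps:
O(q) = 0 (O(q) = 0*q = 0)
O(5)*(-123) + F = 0*(-123) - 121 = 0 - 121 = -121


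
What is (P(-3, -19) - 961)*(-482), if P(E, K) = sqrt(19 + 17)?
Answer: 460310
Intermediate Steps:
P(E, K) = 6 (P(E, K) = sqrt(36) = 6)
(P(-3, -19) - 961)*(-482) = (6 - 961)*(-482) = -955*(-482) = 460310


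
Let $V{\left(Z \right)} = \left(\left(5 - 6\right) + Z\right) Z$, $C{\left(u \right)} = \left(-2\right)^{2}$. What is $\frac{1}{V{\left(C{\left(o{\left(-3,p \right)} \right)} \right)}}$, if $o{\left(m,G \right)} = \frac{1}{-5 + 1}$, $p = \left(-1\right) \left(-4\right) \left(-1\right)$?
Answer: $\frac{1}{12} \approx 0.083333$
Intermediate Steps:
$p = -4$ ($p = 4 \left(-1\right) = -4$)
$o{\left(m,G \right)} = - \frac{1}{4}$ ($o{\left(m,G \right)} = \frac{1}{-4} = - \frac{1}{4}$)
$C{\left(u \right)} = 4$
$V{\left(Z \right)} = Z \left(-1 + Z\right)$ ($V{\left(Z \right)} = \left(\left(5 - 6\right) + Z\right) Z = \left(-1 + Z\right) Z = Z \left(-1 + Z\right)$)
$\frac{1}{V{\left(C{\left(o{\left(-3,p \right)} \right)} \right)}} = \frac{1}{4 \left(-1 + 4\right)} = \frac{1}{4 \cdot 3} = \frac{1}{12}$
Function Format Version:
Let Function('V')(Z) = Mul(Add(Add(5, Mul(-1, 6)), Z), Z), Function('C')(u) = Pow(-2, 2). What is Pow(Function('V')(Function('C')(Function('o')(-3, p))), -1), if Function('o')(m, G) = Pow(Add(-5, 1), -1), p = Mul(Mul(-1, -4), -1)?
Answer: Rational(1, 12) ≈ 0.083333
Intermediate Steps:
p = -4 (p = Mul(4, -1) = -4)
Function('o')(m, G) = Rational(-1, 4) (Function('o')(m, G) = Pow(-4, -1) = Rational(-1, 4))
Function('C')(u) = 4
Function('V')(Z) = Mul(Z, Add(-1, Z)) (Function('V')(Z) = Mul(Add(Add(5, -6), Z), Z) = Mul(Add(-1, Z), Z) = Mul(Z, Add(-1, Z)))
Pow(Function('V')(Function('C')(Function('o')(-3, p))), -1) = Pow(Mul(4, Add(-1, 4)), -1) = Pow(Mul(4, 3), -1) = Pow(12, -1) = Rational(1, 12)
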